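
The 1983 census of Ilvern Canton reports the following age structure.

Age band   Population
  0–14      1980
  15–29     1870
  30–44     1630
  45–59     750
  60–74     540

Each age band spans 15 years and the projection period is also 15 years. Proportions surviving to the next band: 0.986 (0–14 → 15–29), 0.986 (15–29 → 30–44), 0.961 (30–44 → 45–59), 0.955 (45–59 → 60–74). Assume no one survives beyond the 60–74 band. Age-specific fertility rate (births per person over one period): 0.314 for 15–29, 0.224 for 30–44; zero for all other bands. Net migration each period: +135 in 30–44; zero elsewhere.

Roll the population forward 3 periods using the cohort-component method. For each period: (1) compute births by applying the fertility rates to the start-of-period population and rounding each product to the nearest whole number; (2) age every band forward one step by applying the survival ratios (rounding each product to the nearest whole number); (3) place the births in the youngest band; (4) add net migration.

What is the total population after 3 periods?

6654

Period 1.
Births: 1870 × 0.314 = 587 ; 1630 × 0.224 = 365 ⇒ total 952
15–29: 1980 × 0.986 = 1952
30–44: 1870 × 0.986 = 1844
45–59: 1630 × 0.961 = 1566
60–74: 750 × 0.955 = 716
Net migration: 30–44 + 135 → 1979
Giving 952 / 1952 / 1979 / 1566 / 716.
Period 2.
Births: 1952 × 0.314 = 613 ; 1979 × 0.224 = 443 ⇒ total 1056
15–29: 952 × 0.986 = 939
30–44: 1952 × 0.986 = 1925
45–59: 1979 × 0.961 = 1902
60–74: 1566 × 0.955 = 1496
Net migration: 30–44 + 135 → 2060
Giving 1056 / 939 / 2060 / 1902 / 1496.
Period 3.
Births: 939 × 0.314 = 295 ; 2060 × 0.224 = 461 ⇒ total 756
15–29: 1056 × 0.986 = 1041
30–44: 939 × 0.986 = 926
45–59: 2060 × 0.961 = 1980
60–74: 1902 × 0.955 = 1816
Net migration: 30–44 + 135 → 1061
Giving 756 / 1041 / 1061 / 1980 / 1816.
Total after period 3: 756 + 1041 + 1061 + 1980 + 1816 = 6654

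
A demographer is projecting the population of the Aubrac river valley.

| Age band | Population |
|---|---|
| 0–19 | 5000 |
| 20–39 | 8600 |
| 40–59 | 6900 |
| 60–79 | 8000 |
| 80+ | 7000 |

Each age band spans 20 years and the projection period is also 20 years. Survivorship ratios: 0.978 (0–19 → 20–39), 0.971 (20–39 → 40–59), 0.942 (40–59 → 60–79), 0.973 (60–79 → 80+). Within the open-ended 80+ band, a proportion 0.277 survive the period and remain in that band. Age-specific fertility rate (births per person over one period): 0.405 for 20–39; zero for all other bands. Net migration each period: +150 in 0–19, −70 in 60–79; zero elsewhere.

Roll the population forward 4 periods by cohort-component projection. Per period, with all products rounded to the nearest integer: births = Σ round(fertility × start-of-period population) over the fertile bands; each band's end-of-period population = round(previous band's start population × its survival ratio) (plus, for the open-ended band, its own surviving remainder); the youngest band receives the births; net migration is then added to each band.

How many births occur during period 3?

(Bands numbered youngest = 1 to oldest = 5.)
Period 1.
Births: 8600 * 0.405 = 3483
Band 2: 5000 * 0.978 = 4890
Band 3: 8600 * 0.971 = 8351
Band 4: 6900 * 0.942 = 6500
Band 5: 8000 * 0.973 + 7000 * 0.277 = 7784 + 1939 = 9723
Net migration: Band 1 + 150 → 3633; Band 4 − 70 → 6430
End of period: [3633, 4890, 8351, 6430, 9723]
Period 2.
Births: 4890 * 0.405 = 1980
Band 2: 3633 * 0.978 = 3553
Band 3: 4890 * 0.971 = 4748
Band 4: 8351 * 0.942 = 7867
Band 5: 6430 * 0.973 + 9723 * 0.277 = 6256 + 2693 = 8949
Net migration: Band 1 + 150 → 2130; Band 4 − 70 → 7797
End of period: [2130, 3553, 4748, 7797, 8949]
Period 3.
Births: 3553 * 0.405 = 1439
Band 2: 2130 * 0.978 = 2083
Band 3: 3553 * 0.971 = 3450
Band 4: 4748 * 0.942 = 4473
Band 5: 7797 * 0.973 + 8949 * 0.277 = 7586 + 2479 = 10065
Net migration: Band 1 + 150 → 1589; Band 4 − 70 → 4403
End of period: [1589, 2083, 3450, 4403, 10065]

1439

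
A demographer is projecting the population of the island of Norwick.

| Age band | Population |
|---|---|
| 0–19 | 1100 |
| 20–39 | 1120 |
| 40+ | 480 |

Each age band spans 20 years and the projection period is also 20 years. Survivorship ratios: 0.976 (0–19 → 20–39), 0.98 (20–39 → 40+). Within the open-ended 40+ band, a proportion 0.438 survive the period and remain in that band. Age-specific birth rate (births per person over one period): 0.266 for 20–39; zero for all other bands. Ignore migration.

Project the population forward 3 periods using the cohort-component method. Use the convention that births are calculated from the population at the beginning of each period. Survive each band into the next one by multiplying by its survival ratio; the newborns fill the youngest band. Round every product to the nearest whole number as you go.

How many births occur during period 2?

286

After projecting period 1:
Births: 1120 × 0.266 = 298
20–39: 1100 × 0.976 = 1074
40+: 1120 × 0.98 + 480 × 0.438 = 1098 + 210 = 1308
Population now: 0–19=298, 20–39=1074, 40+=1308
After projecting period 2:
Births: 1074 × 0.266 = 286
20–39: 298 × 0.976 = 291
40+: 1074 × 0.98 + 1308 × 0.438 = 1053 + 573 = 1626
Population now: 0–19=286, 20–39=291, 40+=1626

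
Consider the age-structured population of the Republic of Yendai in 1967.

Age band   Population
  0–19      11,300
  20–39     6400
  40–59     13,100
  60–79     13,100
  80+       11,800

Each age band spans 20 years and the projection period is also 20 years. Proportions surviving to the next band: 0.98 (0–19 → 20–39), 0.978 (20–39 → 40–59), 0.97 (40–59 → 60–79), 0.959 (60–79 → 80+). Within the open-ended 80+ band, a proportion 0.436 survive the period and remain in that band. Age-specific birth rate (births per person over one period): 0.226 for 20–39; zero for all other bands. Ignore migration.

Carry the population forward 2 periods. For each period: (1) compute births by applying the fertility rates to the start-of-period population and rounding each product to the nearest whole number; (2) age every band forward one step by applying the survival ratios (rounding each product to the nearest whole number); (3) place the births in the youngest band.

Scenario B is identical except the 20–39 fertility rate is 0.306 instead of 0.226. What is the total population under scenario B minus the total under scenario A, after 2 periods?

1388

— Period 1 —
Births: 6400 * 0.226 = 1446
20–39: 11300 * 0.98 = 11074
40–59: 6400 * 0.978 = 6259
60–79: 13100 * 0.97 = 12707
80+: 13100 * 0.959 + 11800 * 0.436 = 12563 + 5145 = 17708
Giving 1446 / 11074 / 6259 / 12707 / 17708.
— Period 2 —
Births: 11074 * 0.226 = 2503
20–39: 1446 * 0.98 = 1417
40–59: 11074 * 0.978 = 10830
60–79: 6259 * 0.97 = 6071
80+: 12707 * 0.959 + 17708 * 0.436 = 12186 + 7721 = 19907
Giving 2503 / 1417 / 10830 / 6071 / 19907.
Scenario A total after 2 periods: 40728
Scenario B projection —
— Period 1 —
Births: 6400 * 0.306 = 1958
20–39: 11300 * 0.98 = 11074
40–59: 6400 * 0.978 = 6259
60–79: 13100 * 0.97 = 12707
80+: 13100 * 0.959 + 11800 * 0.436 = 12563 + 5145 = 17708
Giving 1958 / 11074 / 6259 / 12707 / 17708.
— Period 2 —
Births: 11074 * 0.306 = 3389
20–39: 1958 * 0.98 = 1919
40–59: 11074 * 0.978 = 10830
60–79: 6259 * 0.97 = 6071
80+: 12707 * 0.959 + 17708 * 0.436 = 12186 + 7721 = 19907
Giving 3389 / 1919 / 10830 / 6071 / 19907.
Scenario B total after 2 periods: 42116
Difference B − A = 42116 − 40728 = 1388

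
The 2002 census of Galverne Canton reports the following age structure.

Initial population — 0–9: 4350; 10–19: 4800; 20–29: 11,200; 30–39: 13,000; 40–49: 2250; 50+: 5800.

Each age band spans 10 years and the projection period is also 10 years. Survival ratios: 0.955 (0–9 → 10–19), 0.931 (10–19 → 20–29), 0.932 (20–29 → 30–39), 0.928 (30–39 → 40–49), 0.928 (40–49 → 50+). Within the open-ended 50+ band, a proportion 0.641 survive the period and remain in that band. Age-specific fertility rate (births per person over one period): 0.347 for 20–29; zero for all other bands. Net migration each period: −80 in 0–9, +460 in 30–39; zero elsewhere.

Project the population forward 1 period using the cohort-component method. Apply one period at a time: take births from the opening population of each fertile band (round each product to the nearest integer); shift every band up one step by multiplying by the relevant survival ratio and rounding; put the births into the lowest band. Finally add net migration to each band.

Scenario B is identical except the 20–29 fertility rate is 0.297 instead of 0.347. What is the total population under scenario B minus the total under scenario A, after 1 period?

-560

Call the groups 1 to 6, youngest first.
Period 1:
Births: 11200 × 0.347 = 3886
Group 2: 4350 × 0.955 = 4154
Group 3: 4800 × 0.931 = 4469
Group 4: 11200 × 0.932 = 10438
Group 5: 13000 × 0.928 = 12064
Group 6: 2250 × 0.928 + 5800 × 0.641 = 2088 + 3718 = 5806
Net migration: Group 1 − 80 → 3806; Group 4 + 460 → 10898
Population now: 0–9=3806, 10–19=4154, 20–29=4469, 30–39=10898, 40–49=12064, 50+=5806
Scenario A total after 1 period: 41197
Scenario B projection —
Period 1:
Births: 11200 × 0.297 = 3326
Group 2: 4350 × 0.955 = 4154
Group 3: 4800 × 0.931 = 4469
Group 4: 11200 × 0.932 = 10438
Group 5: 13000 × 0.928 = 12064
Group 6: 2250 × 0.928 + 5800 × 0.641 = 2088 + 3718 = 5806
Net migration: Group 1 − 80 → 3246; Group 4 + 460 → 10898
Population now: 0–9=3246, 10–19=4154, 20–29=4469, 30–39=10898, 40–49=12064, 50+=5806
Scenario B total after 1 period: 40637
Difference B − A = 40637 − 41197 = -560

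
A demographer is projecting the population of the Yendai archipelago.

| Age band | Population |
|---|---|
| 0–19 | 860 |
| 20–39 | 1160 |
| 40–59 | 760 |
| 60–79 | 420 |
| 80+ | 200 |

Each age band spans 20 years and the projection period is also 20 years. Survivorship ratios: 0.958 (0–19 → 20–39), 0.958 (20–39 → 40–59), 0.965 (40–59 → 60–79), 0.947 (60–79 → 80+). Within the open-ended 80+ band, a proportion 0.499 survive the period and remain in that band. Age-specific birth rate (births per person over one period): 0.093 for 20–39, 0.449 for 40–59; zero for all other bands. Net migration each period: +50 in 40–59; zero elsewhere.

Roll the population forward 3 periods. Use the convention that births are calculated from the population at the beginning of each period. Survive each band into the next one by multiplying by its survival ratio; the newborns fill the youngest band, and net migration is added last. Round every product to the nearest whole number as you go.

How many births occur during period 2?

598

Call the groups 1 to 5, youngest first.
Period 1.
Births: 1160 × 0.093 = 108, 760 × 0.449 = 341 → total 449
Group 2: 860 × 0.958 = 824
Group 3: 1160 × 0.958 = 1111
Group 4: 760 × 0.965 = 733
Group 5: 420 × 0.947 + 200 × 0.499 = 398 + 100 = 498
Net migration: Group 3 + 50 → 1161
Giving 449 / 824 / 1161 / 733 / 498.
Period 2.
Births: 824 × 0.093 = 77, 1161 × 0.449 = 521 → total 598
Group 2: 449 × 0.958 = 430
Group 3: 824 × 0.958 = 789
Group 4: 1161 × 0.965 = 1120
Group 5: 733 × 0.947 + 498 × 0.499 = 694 + 249 = 943
Net migration: Group 3 + 50 → 839
Giving 598 / 430 / 839 / 1120 / 943.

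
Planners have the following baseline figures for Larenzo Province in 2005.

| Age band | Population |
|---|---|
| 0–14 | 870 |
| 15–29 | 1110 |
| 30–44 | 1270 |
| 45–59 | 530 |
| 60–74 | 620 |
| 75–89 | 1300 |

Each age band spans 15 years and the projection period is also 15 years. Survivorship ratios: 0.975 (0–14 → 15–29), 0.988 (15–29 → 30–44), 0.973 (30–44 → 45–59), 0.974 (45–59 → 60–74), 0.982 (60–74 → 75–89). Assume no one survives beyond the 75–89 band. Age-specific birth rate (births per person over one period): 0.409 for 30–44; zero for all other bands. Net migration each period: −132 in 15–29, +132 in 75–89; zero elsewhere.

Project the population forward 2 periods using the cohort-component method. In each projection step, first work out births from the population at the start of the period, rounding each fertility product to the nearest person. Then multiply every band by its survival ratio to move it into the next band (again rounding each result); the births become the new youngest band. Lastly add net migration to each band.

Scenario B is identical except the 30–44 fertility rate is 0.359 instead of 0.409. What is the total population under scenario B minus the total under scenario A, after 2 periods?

-116

Call the bands 1 to 6, youngest first.
— Period 1 —
Births: 1270 × 0.409 = 519
Band 2: 870 × 0.975 = 848
Band 3: 1110 × 0.988 = 1097
Band 4: 1270 × 0.973 = 1236
Band 5: 530 × 0.974 = 516
Band 6: 620 × 0.982 = 609
Net migration: Band 2 − 132 → 716; Band 6 + 132 → 741
Giving 519 / 716 / 1097 / 1236 / 516 / 741.
— Period 2 —
Births: 1097 × 0.409 = 449
Band 2: 519 × 0.975 = 506
Band 3: 716 × 0.988 = 707
Band 4: 1097 × 0.973 = 1067
Band 5: 1236 × 0.974 = 1204
Band 6: 516 × 0.982 = 507
Net migration: Band 2 − 132 → 374; Band 6 + 132 → 639
Giving 449 / 374 / 707 / 1067 / 1204 / 639.
Scenario A total after 2 periods: 4440
Scenario B projection —
— Period 1 —
Births: 1270 × 0.359 = 456
Band 2: 870 × 0.975 = 848
Band 3: 1110 × 0.988 = 1097
Band 4: 1270 × 0.973 = 1236
Band 5: 530 × 0.974 = 516
Band 6: 620 × 0.982 = 609
Net migration: Band 2 − 132 → 716; Band 6 + 132 → 741
Giving 456 / 716 / 1097 / 1236 / 516 / 741.
— Period 2 —
Births: 1097 × 0.359 = 394
Band 2: 456 × 0.975 = 445
Band 3: 716 × 0.988 = 707
Band 4: 1097 × 0.973 = 1067
Band 5: 1236 × 0.974 = 1204
Band 6: 516 × 0.982 = 507
Net migration: Band 2 − 132 → 313; Band 6 + 132 → 639
Giving 394 / 313 / 707 / 1067 / 1204 / 639.
Scenario B total after 2 periods: 4324
Difference B − A = 4324 − 4440 = -116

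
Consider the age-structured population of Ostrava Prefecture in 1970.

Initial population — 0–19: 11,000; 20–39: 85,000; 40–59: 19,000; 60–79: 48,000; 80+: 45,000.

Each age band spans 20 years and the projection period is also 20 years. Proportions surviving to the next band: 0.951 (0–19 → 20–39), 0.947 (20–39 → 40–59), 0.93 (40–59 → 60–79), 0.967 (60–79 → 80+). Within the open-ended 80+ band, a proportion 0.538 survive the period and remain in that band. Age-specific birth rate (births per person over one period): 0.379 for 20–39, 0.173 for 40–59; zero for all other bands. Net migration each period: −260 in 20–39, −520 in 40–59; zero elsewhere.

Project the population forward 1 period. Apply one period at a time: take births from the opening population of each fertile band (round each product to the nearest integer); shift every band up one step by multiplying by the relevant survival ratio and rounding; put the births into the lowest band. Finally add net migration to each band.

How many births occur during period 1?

Let band 1 be 0–19 through band 5 = 80+.
Period 1.
Births: 85000 × 0.379 = 32215, 19000 × 0.173 = 3287 → total 35502
Band 2: 11000 × 0.951 = 10461
Band 3: 85000 × 0.947 = 80495
Band 4: 19000 × 0.93 = 17670
Band 5: 48000 × 0.967 + 45000 × 0.538 = 46416 + 24210 = 70626
Net migration: Band 2 − 260 → 10201; Band 3 − 520 → 79975
Population now: 0–19=35502, 20–39=10201, 40–59=79975, 60–79=17670, 80+=70626

35502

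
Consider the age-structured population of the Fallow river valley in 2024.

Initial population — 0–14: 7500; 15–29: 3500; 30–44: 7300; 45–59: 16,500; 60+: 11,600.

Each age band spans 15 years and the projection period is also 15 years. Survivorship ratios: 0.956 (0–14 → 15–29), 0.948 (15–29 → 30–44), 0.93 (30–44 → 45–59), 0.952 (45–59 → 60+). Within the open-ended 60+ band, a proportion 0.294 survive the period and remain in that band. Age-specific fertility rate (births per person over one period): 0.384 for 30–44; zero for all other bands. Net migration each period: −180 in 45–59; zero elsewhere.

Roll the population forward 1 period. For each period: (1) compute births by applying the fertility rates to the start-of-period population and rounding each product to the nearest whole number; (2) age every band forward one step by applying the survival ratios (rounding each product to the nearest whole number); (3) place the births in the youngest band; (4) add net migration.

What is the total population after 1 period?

Let band 1 be 0–14 through band 5 = 60+.
— Period 1 —
Births: 7300 * 0.384 = 2803
Band 2: 7500 * 0.956 = 7170
Band 3: 3500 * 0.948 = 3318
Band 4: 7300 * 0.93 = 6789
Band 5: 16500 * 0.952 + 11600 * 0.294 = 15708 + 3410 = 19118
Net migration: Band 4 − 180 → 6609
→ [2803, 7170, 3318, 6609, 19118]
Total after period 1: 2803 + 7170 + 3318 + 6609 + 19118 = 39018

39018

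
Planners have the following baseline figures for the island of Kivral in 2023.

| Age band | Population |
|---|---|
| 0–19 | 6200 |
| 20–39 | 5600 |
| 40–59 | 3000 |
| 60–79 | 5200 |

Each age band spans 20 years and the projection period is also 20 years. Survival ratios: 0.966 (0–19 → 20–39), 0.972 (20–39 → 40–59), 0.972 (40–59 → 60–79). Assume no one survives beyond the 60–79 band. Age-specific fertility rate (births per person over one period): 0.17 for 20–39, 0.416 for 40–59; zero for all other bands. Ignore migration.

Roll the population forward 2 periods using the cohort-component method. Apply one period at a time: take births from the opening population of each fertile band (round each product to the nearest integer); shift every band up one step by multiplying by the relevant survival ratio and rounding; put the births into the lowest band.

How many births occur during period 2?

3282

Period 1:
Births: 5600 × 0.17 = 952  |  3000 × 0.416 = 1248 — total 2200
20–39: 6200 × 0.966 = 5989
40–59: 5600 × 0.972 = 5443
60–79: 3000 × 0.972 = 2916
Population now: 0–19=2200, 20–39=5989, 40–59=5443, 60–79=2916
Period 2:
Births: 5989 × 0.17 = 1018  |  5443 × 0.416 = 2264 — total 3282
20–39: 2200 × 0.966 = 2125
40–59: 5989 × 0.972 = 5821
60–79: 5443 × 0.972 = 5291
Population now: 0–19=3282, 20–39=2125, 40–59=5821, 60–79=5291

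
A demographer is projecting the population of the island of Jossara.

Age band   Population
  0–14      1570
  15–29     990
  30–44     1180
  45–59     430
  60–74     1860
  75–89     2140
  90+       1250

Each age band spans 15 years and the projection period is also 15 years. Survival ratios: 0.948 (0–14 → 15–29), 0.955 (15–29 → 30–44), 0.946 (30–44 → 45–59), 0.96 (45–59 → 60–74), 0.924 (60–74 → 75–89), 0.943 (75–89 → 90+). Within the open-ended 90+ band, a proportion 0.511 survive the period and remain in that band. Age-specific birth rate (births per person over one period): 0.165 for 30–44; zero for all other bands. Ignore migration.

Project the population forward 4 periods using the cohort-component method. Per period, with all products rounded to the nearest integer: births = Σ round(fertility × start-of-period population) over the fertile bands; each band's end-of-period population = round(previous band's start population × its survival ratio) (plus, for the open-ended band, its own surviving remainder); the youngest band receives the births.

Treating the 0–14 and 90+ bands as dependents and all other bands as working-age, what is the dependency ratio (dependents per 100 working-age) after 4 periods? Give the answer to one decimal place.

73.7

After projecting period 1:
Births: 1180 × 0.165 = 195
15–29: 1570 × 0.948 = 1488
30–44: 990 × 0.955 = 945
45–59: 1180 × 0.946 = 1116
60–74: 430 × 0.96 = 413
75–89: 1860 × 0.924 = 1719
90+: 2140 × 0.943 + 1250 × 0.511 = 2018 + 639 = 2657
End of period: [195, 1488, 945, 1116, 413, 1719, 2657]
After projecting period 2:
Births: 945 × 0.165 = 156
15–29: 195 × 0.948 = 185
30–44: 1488 × 0.955 = 1421
45–59: 945 × 0.946 = 894
60–74: 1116 × 0.96 = 1071
75–89: 413 × 0.924 = 382
90+: 1719 × 0.943 + 2657 × 0.511 = 1621 + 1358 = 2979
End of period: [156, 185, 1421, 894, 1071, 382, 2979]
After projecting period 3:
Births: 1421 × 0.165 = 234
15–29: 156 × 0.948 = 148
30–44: 185 × 0.955 = 177
45–59: 1421 × 0.946 = 1344
60–74: 894 × 0.96 = 858
75–89: 1071 × 0.924 = 990
90+: 382 × 0.943 + 2979 × 0.511 = 360 + 1522 = 1882
End of period: [234, 148, 177, 1344, 858, 990, 1882]
After projecting period 4:
Births: 177 × 0.165 = 29
15–29: 234 × 0.948 = 222
30–44: 148 × 0.955 = 141
45–59: 177 × 0.946 = 167
60–74: 1344 × 0.96 = 1290
75–89: 858 × 0.924 = 793
90+: 990 × 0.943 + 1882 × 0.511 = 934 + 962 = 1896
End of period: [29, 222, 141, 167, 1290, 793, 1896]
Dependents (band 0–14 + band 90+) = 29 + 1896 = 1925; working-age = 2613; ratio = 1925/2613 × 100 = 73.7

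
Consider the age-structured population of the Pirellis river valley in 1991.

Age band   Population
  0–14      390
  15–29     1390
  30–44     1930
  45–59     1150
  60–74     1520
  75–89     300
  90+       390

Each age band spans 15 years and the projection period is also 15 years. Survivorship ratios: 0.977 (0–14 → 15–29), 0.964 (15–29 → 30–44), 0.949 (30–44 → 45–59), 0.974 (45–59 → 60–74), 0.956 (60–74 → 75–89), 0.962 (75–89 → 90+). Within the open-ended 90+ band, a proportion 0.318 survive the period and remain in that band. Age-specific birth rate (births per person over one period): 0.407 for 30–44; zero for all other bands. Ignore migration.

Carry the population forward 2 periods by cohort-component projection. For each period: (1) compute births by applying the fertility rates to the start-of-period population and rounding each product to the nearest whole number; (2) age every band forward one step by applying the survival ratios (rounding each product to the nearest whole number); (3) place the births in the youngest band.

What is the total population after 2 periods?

Let group 1 be 0–14 through group 7 = 90+.
Period 1.
Births: 1930 × 0.407 = 786
Group 2: 390 × 0.977 = 381
Group 3: 1390 × 0.964 = 1340
Group 4: 1930 × 0.949 = 1832
Group 5: 1150 × 0.974 = 1120
Group 6: 1520 × 0.956 = 1453
Group 7: 300 × 0.962 + 390 × 0.318 = 289 + 124 = 413
Giving 786 / 381 / 1340 / 1832 / 1120 / 1453 / 413.
Period 2.
Births: 1340 × 0.407 = 545
Group 2: 786 × 0.977 = 768
Group 3: 381 × 0.964 = 367
Group 4: 1340 × 0.949 = 1272
Group 5: 1832 × 0.974 = 1784
Group 6: 1120 × 0.956 = 1071
Group 7: 1453 × 0.962 + 413 × 0.318 = 1398 + 131 = 1529
Giving 545 / 768 / 367 / 1272 / 1784 / 1071 / 1529.
Total after period 2: 545 + 768 + 367 + 1272 + 1784 + 1071 + 1529 = 7336

7336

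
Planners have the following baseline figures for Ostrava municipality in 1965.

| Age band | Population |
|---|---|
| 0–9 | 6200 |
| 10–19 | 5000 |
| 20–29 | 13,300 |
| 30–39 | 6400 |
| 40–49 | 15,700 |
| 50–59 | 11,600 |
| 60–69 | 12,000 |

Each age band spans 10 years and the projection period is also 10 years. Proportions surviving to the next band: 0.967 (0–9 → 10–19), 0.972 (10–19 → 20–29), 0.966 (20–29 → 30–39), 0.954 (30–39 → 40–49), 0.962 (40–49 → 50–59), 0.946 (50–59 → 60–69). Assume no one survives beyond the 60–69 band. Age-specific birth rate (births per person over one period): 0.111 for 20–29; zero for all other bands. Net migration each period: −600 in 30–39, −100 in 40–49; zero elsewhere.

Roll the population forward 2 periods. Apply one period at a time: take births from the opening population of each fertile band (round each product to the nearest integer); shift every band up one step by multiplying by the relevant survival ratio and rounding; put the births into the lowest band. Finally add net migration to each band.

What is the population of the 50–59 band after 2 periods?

Numbering the bands 1..7 from youngest to oldest:
Period 1.
Births: 13300 × 0.111 = 1476
Band 2: 6200 × 0.967 = 5995
Band 3: 5000 × 0.972 = 4860
Band 4: 13300 × 0.966 = 12848
Band 5: 6400 × 0.954 = 6106
Band 6: 15700 × 0.962 = 15103
Band 7: 11600 × 0.946 = 10974
Net migration: Band 4 − 600 → 12248; Band 5 − 100 → 6006
Giving 1476 / 5995 / 4860 / 12248 / 6006 / 15103 / 10974.
Period 2.
Births: 4860 × 0.111 = 539
Band 2: 1476 × 0.967 = 1427
Band 3: 5995 × 0.972 = 5827
Band 4: 4860 × 0.966 = 4695
Band 5: 12248 × 0.954 = 11685
Band 6: 6006 × 0.962 = 5778
Band 7: 15103 × 0.946 = 14287
Net migration: Band 4 − 600 → 4095; Band 5 − 100 → 11585
Giving 539 / 1427 / 5827 / 4095 / 11585 / 5778 / 14287.

5778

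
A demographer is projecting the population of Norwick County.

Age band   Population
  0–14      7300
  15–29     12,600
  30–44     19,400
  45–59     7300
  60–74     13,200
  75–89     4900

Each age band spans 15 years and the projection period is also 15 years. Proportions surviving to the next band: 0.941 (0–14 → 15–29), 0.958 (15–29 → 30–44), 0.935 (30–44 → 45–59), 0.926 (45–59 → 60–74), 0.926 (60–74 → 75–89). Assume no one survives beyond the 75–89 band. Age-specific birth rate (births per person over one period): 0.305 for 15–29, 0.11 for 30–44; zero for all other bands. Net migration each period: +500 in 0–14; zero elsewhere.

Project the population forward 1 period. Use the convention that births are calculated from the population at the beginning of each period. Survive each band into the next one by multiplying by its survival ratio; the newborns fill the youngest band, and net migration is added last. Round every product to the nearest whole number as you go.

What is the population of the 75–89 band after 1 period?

12223

Numbering the bands 1..6 from youngest to oldest:
After projecting period 1:
Births: 12600 * 0.305 = 3843, 19400 * 0.11 = 2134 — total 5977
Band 2: 7300 * 0.941 = 6869
Band 3: 12600 * 0.958 = 12071
Band 4: 19400 * 0.935 = 18139
Band 5: 7300 * 0.926 = 6760
Band 6: 13200 * 0.926 = 12223
Net migration: Band 1 + 500 → 6477
End of period: [6477, 6869, 12071, 18139, 6760, 12223]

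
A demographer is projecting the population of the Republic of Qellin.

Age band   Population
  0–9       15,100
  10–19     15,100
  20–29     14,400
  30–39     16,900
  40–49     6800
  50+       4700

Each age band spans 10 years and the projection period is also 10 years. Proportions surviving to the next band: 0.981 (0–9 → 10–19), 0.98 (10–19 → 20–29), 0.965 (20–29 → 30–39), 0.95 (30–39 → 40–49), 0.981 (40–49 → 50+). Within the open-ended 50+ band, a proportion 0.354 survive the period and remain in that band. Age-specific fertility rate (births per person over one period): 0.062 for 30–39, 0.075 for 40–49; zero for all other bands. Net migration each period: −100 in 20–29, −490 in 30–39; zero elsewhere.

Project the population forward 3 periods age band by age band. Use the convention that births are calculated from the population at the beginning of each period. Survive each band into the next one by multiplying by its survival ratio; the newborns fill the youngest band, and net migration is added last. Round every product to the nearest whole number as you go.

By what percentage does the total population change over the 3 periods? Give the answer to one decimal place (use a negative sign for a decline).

-30.5

[period 1]
Births: 16900 × 0.062 = 1048 ; 6800 × 0.075 = 510 → total 1558
10–19: 15100 × 0.981 = 14813
20–29: 15100 × 0.98 = 14798
30–39: 14400 × 0.965 = 13896
40–49: 16900 × 0.95 = 16055
50+: 6800 × 0.981 + 4700 × 0.354 = 6671 + 1664 = 8335
Net migration: 20–29 − 100 → 14698; 30–39 − 490 → 13406
Population now: 0–9=1558, 10–19=14813, 20–29=14698, 30–39=13406, 40–49=16055, 50+=8335
[period 2]
Births: 13406 × 0.062 = 831 ; 16055 × 0.075 = 1204 → total 2035
10–19: 1558 × 0.981 = 1528
20–29: 14813 × 0.98 = 14517
30–39: 14698 × 0.965 = 14184
40–49: 13406 × 0.95 = 12736
50+: 16055 × 0.981 + 8335 × 0.354 = 15750 + 2951 = 18701
Net migration: 20–29 − 100 → 14417; 30–39 − 490 → 13694
Population now: 0–9=2035, 10–19=1528, 20–29=14417, 30–39=13694, 40–49=12736, 50+=18701
[period 3]
Births: 13694 × 0.062 = 849 ; 12736 × 0.075 = 955 → total 1804
10–19: 2035 × 0.981 = 1996
20–29: 1528 × 0.98 = 1497
30–39: 14417 × 0.965 = 13912
40–49: 13694 × 0.95 = 13009
50+: 12736 × 0.981 + 18701 × 0.354 = 12494 + 6620 = 19114
Net migration: 20–29 − 100 → 1397; 30–39 − 490 → 13422
Population now: 0–9=1804, 10–19=1996, 20–29=1397, 30–39=13422, 40–49=13009, 50+=19114
Total: 73000 → 50742; change = -22258; percentage change = -30.5%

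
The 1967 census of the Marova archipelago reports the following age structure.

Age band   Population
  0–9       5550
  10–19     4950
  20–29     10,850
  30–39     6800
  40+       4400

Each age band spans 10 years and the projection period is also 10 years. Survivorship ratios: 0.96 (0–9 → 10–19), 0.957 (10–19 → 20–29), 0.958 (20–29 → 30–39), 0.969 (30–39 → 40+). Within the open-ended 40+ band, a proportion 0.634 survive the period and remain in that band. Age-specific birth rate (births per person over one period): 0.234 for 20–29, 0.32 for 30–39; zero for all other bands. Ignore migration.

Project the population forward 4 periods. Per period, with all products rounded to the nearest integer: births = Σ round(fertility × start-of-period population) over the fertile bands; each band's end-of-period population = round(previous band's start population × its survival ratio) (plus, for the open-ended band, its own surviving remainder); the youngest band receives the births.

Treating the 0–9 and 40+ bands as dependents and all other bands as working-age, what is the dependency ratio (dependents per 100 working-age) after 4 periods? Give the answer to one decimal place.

153.7

After projecting period 1:
Births: 10850 × 0.234 = 2539  |  6800 × 0.32 = 2176 ⇒ total 4715
10–19: 5550 × 0.96 = 5328
20–29: 4950 × 0.957 = 4737
30–39: 10850 × 0.958 = 10394
40+: 6800 × 0.969 + 4400 × 0.634 = 6589 + 2790 = 9379
→ [4715, 5328, 4737, 10394, 9379]
After projecting period 2:
Births: 4737 × 0.234 = 1108  |  10394 × 0.32 = 3326 ⇒ total 4434
10–19: 4715 × 0.96 = 4526
20–29: 5328 × 0.957 = 5099
30–39: 4737 × 0.958 = 4538
40+: 10394 × 0.969 + 9379 × 0.634 = 10072 + 5946 = 16018
→ [4434, 4526, 5099, 4538, 16018]
After projecting period 3:
Births: 5099 × 0.234 = 1193  |  4538 × 0.32 = 1452 ⇒ total 2645
10–19: 4434 × 0.96 = 4257
20–29: 4526 × 0.957 = 4331
30–39: 5099 × 0.958 = 4885
40+: 4538 × 0.969 + 16018 × 0.634 = 4397 + 10155 = 14552
→ [2645, 4257, 4331, 4885, 14552]
After projecting period 4:
Births: 4331 × 0.234 = 1013  |  4885 × 0.32 = 1563 ⇒ total 2576
10–19: 2645 × 0.96 = 2539
20–29: 4257 × 0.957 = 4074
30–39: 4331 × 0.958 = 4149
40+: 4885 × 0.969 + 14552 × 0.634 = 4734 + 9226 = 13960
→ [2576, 2539, 4074, 4149, 13960]
Dependents (band 0–9 + band 40+) = 2576 + 13960 = 16536; working-age = 10762; ratio = 16536/10762 × 100 = 153.7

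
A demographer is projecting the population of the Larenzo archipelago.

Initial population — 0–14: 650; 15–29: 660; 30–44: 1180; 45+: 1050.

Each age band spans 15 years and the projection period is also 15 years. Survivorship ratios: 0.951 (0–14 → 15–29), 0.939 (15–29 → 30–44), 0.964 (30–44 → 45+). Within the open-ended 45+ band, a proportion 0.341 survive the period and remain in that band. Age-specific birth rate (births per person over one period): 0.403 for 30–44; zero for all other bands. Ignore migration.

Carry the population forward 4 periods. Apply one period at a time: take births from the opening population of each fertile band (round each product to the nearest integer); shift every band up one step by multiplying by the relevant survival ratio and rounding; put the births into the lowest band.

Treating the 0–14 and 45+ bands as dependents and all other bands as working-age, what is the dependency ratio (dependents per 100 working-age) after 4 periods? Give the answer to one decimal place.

Period 1:
Births: 1180 × 0.403 = 476
15–29: 650 × 0.951 = 618
30–44: 660 × 0.939 = 620
45+: 1180 × 0.964 + 1050 × 0.341 = 1138 + 358 = 1496
Giving 476 / 618 / 620 / 1496.
Period 2:
Births: 620 × 0.403 = 250
15–29: 476 × 0.951 = 453
30–44: 618 × 0.939 = 580
45+: 620 × 0.964 + 1496 × 0.341 = 598 + 510 = 1108
Giving 250 / 453 / 580 / 1108.
Period 3:
Births: 580 × 0.403 = 234
15–29: 250 × 0.951 = 238
30–44: 453 × 0.939 = 425
45+: 580 × 0.964 + 1108 × 0.341 = 559 + 378 = 937
Giving 234 / 238 / 425 / 937.
Period 4:
Births: 425 × 0.403 = 171
15–29: 234 × 0.951 = 223
30–44: 238 × 0.939 = 223
45+: 425 × 0.964 + 937 × 0.341 = 410 + 320 = 730
Giving 171 / 223 / 223 / 730.
Dependents (band 0–14 + band 45+) = 171 + 730 = 901; working-age = 446; ratio = 901/446 × 100 = 202.0

202.0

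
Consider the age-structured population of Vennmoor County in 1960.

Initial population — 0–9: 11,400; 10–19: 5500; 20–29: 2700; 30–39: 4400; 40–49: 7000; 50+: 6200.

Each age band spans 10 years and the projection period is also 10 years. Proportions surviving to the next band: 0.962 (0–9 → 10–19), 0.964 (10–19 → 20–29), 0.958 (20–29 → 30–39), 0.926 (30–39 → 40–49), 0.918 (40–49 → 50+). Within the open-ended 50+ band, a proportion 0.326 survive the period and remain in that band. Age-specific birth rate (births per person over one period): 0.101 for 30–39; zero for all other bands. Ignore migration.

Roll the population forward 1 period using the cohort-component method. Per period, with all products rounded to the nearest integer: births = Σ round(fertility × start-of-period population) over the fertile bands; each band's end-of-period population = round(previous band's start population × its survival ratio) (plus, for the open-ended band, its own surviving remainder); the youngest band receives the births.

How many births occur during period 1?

(Bands numbered youngest = 1 to oldest = 6.)
After projecting period 1:
Births: 4400 * 0.101 = 444
Band 2: 11400 * 0.962 = 10967
Band 3: 5500 * 0.964 = 5302
Band 4: 2700 * 0.958 = 2587
Band 5: 4400 * 0.926 = 4074
Band 6: 7000 * 0.918 + 6200 * 0.326 = 6426 + 2021 = 8447
Giving 444 / 10967 / 5302 / 2587 / 4074 / 8447.

444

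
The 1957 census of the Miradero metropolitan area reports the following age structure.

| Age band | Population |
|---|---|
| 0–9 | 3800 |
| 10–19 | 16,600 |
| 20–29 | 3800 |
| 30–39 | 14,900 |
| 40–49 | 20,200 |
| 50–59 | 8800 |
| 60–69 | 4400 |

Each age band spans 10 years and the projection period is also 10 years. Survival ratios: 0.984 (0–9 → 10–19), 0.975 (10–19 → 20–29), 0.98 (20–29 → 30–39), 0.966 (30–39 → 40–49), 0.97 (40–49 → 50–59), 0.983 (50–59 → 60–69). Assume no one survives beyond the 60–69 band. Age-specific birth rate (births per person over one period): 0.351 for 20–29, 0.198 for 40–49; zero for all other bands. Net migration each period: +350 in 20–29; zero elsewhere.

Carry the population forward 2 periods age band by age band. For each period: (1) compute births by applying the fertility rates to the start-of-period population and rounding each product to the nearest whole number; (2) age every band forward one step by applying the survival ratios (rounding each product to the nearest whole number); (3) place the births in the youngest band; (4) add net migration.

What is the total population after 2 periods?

Numbering the groups 1..7 from youngest to oldest:
[period 1]
Births: 3800 × 0.351 = 1334, 20200 × 0.198 = 4000 — total 5334
Group 2: 3800 × 0.984 = 3739
Group 3: 16600 × 0.975 = 16185
Group 4: 3800 × 0.98 = 3724
Group 5: 14900 × 0.966 = 14393
Group 6: 20200 × 0.97 = 19594
Group 7: 8800 × 0.983 = 8650
Net migration: Group 3 + 350 → 16535
Giving 5334 / 3739 / 16535 / 3724 / 14393 / 19594 / 8650.
[period 2]
Births: 16535 × 0.351 = 5804, 14393 × 0.198 = 2850 — total 8654
Group 2: 5334 × 0.984 = 5249
Group 3: 3739 × 0.975 = 3646
Group 4: 16535 × 0.98 = 16204
Group 5: 3724 × 0.966 = 3597
Group 6: 14393 × 0.97 = 13961
Group 7: 19594 × 0.983 = 19261
Net migration: Group 3 + 350 → 3996
Giving 8654 / 5249 / 3996 / 16204 / 3597 / 13961 / 19261.
Total after period 2: 8654 + 5249 + 3996 + 16204 + 3597 + 13961 + 19261 = 70922

70922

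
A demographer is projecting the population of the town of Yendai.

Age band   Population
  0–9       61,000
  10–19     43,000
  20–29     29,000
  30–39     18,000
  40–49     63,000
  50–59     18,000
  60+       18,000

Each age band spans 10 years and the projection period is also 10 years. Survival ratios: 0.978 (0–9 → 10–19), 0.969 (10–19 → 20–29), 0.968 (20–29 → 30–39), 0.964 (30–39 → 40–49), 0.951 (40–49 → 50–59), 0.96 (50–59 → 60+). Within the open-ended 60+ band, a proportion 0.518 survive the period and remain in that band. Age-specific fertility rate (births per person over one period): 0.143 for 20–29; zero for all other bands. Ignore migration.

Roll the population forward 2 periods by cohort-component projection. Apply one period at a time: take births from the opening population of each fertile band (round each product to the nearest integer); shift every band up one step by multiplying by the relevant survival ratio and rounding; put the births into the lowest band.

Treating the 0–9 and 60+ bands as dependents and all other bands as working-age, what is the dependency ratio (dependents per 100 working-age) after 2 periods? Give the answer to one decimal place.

53.0

[period 1]
Births: 29000 * 0.143 = 4147
10–19: 61000 * 0.978 = 59658
20–29: 43000 * 0.969 = 41667
30–39: 29000 * 0.968 = 28072
40–49: 18000 * 0.964 = 17352
50–59: 63000 * 0.951 = 59913
60+: 18000 * 0.96 + 18000 * 0.518 = 17280 + 9324 = 26604
Population now: 0–9=4147, 10–19=59658, 20–29=41667, 30–39=28072, 40–49=17352, 50–59=59913, 60+=26604
[period 2]
Births: 41667 * 0.143 = 5958
10–19: 4147 * 0.978 = 4056
20–29: 59658 * 0.969 = 57809
30–39: 41667 * 0.968 = 40334
40–49: 28072 * 0.964 = 27061
50–59: 17352 * 0.951 = 16502
60+: 59913 * 0.96 + 26604 * 0.518 = 57516 + 13781 = 71297
Population now: 0–9=5958, 10–19=4056, 20–29=57809, 30–39=40334, 40–49=27061, 50–59=16502, 60+=71297
Dependents (band 0–9 + band 60+) = 5958 + 71297 = 77255; working-age = 145762; ratio = 77255/145762 × 100 = 53.0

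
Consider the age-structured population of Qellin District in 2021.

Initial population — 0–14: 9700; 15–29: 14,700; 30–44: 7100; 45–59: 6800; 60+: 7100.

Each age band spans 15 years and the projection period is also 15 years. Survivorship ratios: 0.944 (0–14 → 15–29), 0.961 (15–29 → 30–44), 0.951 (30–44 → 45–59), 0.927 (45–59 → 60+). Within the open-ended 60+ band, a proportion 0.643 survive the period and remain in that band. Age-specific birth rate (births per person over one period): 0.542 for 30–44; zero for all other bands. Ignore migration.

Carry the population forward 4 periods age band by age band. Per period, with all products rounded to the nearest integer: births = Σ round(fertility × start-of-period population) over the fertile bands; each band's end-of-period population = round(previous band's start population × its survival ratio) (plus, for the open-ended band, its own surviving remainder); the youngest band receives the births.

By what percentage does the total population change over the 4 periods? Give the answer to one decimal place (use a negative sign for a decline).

Period 1:
Births: 7100 * 0.542 = 3848
15–29: 9700 * 0.944 = 9157
30–44: 14700 * 0.961 = 14127
45–59: 7100 * 0.951 = 6752
60+: 6800 * 0.927 + 7100 * 0.643 = 6304 + 4565 = 10869
End of period: [3848, 9157, 14127, 6752, 10869]
Period 2:
Births: 14127 * 0.542 = 7657
15–29: 3848 * 0.944 = 3633
30–44: 9157 * 0.961 = 8800
45–59: 14127 * 0.951 = 13435
60+: 6752 * 0.927 + 10869 * 0.643 = 6259 + 6989 = 13248
End of period: [7657, 3633, 8800, 13435, 13248]
Period 3:
Births: 8800 * 0.542 = 4770
15–29: 7657 * 0.944 = 7228
30–44: 3633 * 0.961 = 3491
45–59: 8800 * 0.951 = 8369
60+: 13435 * 0.927 + 13248 * 0.643 = 12454 + 8518 = 20972
End of period: [4770, 7228, 3491, 8369, 20972]
Period 4:
Births: 3491 * 0.542 = 1892
15–29: 4770 * 0.944 = 4503
30–44: 7228 * 0.961 = 6946
45–59: 3491 * 0.951 = 3320
60+: 8369 * 0.927 + 20972 * 0.643 = 7758 + 13485 = 21243
End of period: [1892, 4503, 6946, 3320, 21243]
Total: 45400 → 37904; change = -7496; percentage change = -16.5%

-16.5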